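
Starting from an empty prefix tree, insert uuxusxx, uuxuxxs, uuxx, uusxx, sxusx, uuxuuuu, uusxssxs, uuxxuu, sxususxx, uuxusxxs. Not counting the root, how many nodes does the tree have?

33

Insert word by word; a character creates a node only if that edge doesn't already exist:
  "uuxusxx" → 7 new (u, u, x, u, s, x, x)
  "uuxuxxs" → prefix "uuxu" already present; 3 new (x, x, s)
  "uuxx" → prefix "uux" already present; 1 new (x)
  "uusxx" → prefix "uu" already present; 3 new (s, x, x)
  "sxusx" → 5 new (s, x, u, s, x)
  "uuxuuuu" → prefix "uuxu" already present; 3 new (u, u, u)
  "uusxssxs" → prefix "uusx" already present; 4 new (s, s, x, s)
  "uuxxuu" → prefix "uuxx" already present; 2 new (u, u)
  "sxususxx" → prefix "sxus" already present; 4 new (u, s, x, x)
  "uuxusxxs" → prefix "uuxusxx" already present; 1 new (s)
Total nodes = 7 + 3 + 1 + 3 + 5 + 3 + 4 + 2 + 4 + 1 = 33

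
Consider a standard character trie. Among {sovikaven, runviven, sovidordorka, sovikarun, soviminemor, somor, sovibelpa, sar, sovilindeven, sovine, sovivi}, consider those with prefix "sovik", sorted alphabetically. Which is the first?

Words with prefix "sovik", in lexicographic order: "sovikarun", "sovikaven"
Position 1: sovikarun

sovikarun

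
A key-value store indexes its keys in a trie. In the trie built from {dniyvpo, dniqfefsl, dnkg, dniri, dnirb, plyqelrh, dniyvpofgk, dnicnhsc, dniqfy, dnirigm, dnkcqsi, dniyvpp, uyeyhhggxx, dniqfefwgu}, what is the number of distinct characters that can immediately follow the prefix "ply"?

1

The children of the "ply" node are the distinct next characters among strings starting with "ply".
Characters that immediately follow "ply" among the stored strings: {q}.
That node has 1 child edge.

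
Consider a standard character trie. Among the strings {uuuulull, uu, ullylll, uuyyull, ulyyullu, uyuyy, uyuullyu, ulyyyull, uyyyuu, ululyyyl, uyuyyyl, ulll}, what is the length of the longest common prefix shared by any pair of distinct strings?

The deepest shared node is where two words last agree before diverging.
"uyuyy" and "uyuyyyl" agree on "uyuyy" (5 characters) before diverging; nothing deeper is shared.
Longest shared-prefix length: 5

5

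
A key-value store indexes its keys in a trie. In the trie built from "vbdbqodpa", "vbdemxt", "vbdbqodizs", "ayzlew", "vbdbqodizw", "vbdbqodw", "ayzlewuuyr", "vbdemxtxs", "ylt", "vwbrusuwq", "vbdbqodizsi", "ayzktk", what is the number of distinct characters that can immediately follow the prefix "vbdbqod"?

3

The children of the "vbdbqod" node are the distinct next characters among strings starting with "vbdbqod".
Distinct next characters after "vbdbqod": i, p, w.
That node has 3 child edges.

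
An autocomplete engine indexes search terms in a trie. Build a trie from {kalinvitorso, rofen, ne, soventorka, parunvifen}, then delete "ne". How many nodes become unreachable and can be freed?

After clearing the end-marker at "ne", prune upward until reaching a node still needed by another word.
No other word shares any prefix with "ne", so all 2 of its nodes go.
Nodes removed: 2

2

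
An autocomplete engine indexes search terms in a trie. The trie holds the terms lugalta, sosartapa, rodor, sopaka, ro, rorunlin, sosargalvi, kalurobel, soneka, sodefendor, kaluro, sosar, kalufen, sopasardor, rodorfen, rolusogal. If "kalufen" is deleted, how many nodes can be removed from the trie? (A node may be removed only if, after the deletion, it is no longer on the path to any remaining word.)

After clearing the end-marker at "kalufen", prune upward until reaching a node still needed by another word.
The suffix "fen" (3 nodes) is used only by "kalufen"; the node for "kalu" still has the child "r", so pruning stops there.
Nodes removed: 3

3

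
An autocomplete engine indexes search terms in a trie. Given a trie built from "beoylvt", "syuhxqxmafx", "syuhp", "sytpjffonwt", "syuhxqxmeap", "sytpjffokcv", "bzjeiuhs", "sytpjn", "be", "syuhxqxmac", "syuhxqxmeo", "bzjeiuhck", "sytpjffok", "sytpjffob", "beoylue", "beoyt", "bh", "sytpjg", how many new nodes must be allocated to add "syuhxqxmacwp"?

"syuhxqxmac" is already a path in the trie; the remaining "wp" must be added.
New nodes needed: |"syuhxqxmacwp"| − 10 = 12 − 10 = 2.

2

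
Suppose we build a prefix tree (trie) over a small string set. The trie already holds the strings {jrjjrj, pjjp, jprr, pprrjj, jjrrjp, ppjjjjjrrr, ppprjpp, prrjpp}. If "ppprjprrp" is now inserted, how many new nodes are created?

3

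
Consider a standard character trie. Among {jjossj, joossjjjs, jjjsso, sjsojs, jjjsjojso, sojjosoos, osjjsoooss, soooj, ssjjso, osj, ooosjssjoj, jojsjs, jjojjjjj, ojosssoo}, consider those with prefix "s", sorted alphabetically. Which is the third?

Filter for "s…" and sort: "sjsojs", "sojjosoos", "soooj", "ssjjso"
The 3rd is soooj.

soooj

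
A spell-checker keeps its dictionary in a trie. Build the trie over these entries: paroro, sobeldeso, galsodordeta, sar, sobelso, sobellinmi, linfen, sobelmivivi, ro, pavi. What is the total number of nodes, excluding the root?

52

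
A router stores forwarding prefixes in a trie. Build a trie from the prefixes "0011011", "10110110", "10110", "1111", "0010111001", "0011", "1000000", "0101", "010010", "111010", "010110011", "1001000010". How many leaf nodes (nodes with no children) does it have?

Leaves are exactly the stored words that no other stored word extends.
Those words: "0010111001", "0011011", "010010", "010110011", "1000000", "1001000010", "10110110", "111010", "1111"
Leaf count: 9

9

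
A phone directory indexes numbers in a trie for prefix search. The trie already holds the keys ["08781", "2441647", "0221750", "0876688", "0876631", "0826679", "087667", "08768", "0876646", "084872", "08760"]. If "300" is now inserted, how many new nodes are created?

3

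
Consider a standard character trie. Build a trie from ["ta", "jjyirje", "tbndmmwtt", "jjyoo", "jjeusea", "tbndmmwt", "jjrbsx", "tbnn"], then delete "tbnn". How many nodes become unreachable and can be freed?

After clearing the end-marker at "tbnn", prune upward until reaching a node still needed by another word.
The suffix "n" (1 node) is used only by "tbnn"; the node for "tbn" still has the child "d", so pruning stops there.
Nodes removed: 1

1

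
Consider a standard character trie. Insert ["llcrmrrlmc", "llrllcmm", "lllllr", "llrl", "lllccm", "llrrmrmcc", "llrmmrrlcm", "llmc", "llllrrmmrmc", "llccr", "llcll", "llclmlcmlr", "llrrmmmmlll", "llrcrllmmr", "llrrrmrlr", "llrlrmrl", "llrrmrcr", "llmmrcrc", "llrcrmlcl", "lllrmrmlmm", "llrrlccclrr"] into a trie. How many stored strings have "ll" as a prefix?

21

Filter for entries beginning with "ll":
Matches: "llccr", "llcll", "llclmlcmlr", "llcrmrrlmc", "lllccm", "lllllr", "llllrrmmrmc", "lllrmrmlmm", "llmc", "llmmrcrc", "llrcrllmmr", "llrcrmlcl", "llrl", "llrllcmm", "llrlrmrl", "llrmmrrlcm", "llrrlccclrr", "llrrmmmmlll", "llrrmrcr", "llrrmrmcc", "llrrrmrlr"
Count: 21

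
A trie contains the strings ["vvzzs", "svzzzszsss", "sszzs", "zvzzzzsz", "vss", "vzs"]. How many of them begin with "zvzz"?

1

Filter for entries beginning with "zvzz":
Words under "zvzz": zvzzzzsz
Count: 1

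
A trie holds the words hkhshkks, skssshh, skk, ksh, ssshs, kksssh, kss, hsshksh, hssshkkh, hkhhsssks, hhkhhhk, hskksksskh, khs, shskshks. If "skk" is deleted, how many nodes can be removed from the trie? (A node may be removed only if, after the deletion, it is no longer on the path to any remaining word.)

Walk "skk" from the leaf back toward the root, removing each node that no remaining word uses.
The suffix "k" (1 node) is used only by "skk"; the node for "sk" still has the child "s", so pruning stops there.
Nodes removed: 1

1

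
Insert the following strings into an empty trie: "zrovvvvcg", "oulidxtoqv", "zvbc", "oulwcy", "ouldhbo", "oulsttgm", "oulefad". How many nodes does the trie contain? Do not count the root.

38

For each word, the new-node count is its length minus the longest prefix already in the trie:
  "zrovvvvcg" → 9 new (z, r, o, v, v, v, v, c, g)
  "oulidxtoqv" → 10 new (o, u, l, i, d, x, t, o, q, v)
  "zvbc" → prefix "z" already present; 3 new (v, b, c)
  "oulwcy" → prefix "oul" already present; 3 new (w, c, y)
  "ouldhbo" → prefix "oul" already present; 4 new (d, h, b, o)
  "oulsttgm" → prefix "oul" already present; 5 new (s, t, t, g, m)
  "oulefad" → prefix "oul" already present; 4 new (e, f, a, d)
Total nodes = 9 + 10 + 3 + 3 + 4 + 5 + 4 = 38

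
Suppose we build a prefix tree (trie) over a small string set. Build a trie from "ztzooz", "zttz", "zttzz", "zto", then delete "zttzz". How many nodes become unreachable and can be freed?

A node on "zttzz"'s path can go only if nothing else ends at it or branches off below it.
The suffix "z" (1 node) is used only by "zttzz"; "zttz" is itself a stored word, so pruning stops there.
Nodes removed: 1

1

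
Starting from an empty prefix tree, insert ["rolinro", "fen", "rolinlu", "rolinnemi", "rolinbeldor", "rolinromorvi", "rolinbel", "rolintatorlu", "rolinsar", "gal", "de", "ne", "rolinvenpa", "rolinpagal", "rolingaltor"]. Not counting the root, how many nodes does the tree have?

For each word, the new-node count is its length minus the longest prefix already in the trie:
  "rolinro" → 7 new (r, o, l, i, n, r, o)
  "fen" → 3 new (f, e, n)
  "rolinlu" → prefix "rolin" already present; 2 new (l, u)
  "rolinnemi" → prefix "rolin" already present; 4 new (n, e, m, i)
  "rolinbeldor" → prefix "rolin" already present; 6 new (b, e, l, d, o, r)
  "rolinromorvi" → prefix "rolinro" already present; 5 new (m, o, r, v, i)
  "rolinbel" → prefix "rolinbel" already present; 0 new (none)
  "rolintatorlu" → prefix "rolin" already present; 7 new (t, a, t, o, r, l, u)
  "rolinsar" → prefix "rolin" already present; 3 new (s, a, r)
  "gal" → 3 new (g, a, l)
  "de" → 2 new (d, e)
  "ne" → 2 new (n, e)
  "rolinvenpa" → prefix "rolin" already present; 5 new (v, e, n, p, a)
  "rolinpagal" → prefix "rolin" already present; 5 new (p, a, g, a, l)
  "rolingaltor" → prefix "rolin" already present; 6 new (g, a, l, t, o, r)
Total nodes = 7 + 3 + 2 + 4 + 6 + 5 + 0 + 7 + 3 + 3 + 2 + 2 + 5 + 5 + 6 = 60

60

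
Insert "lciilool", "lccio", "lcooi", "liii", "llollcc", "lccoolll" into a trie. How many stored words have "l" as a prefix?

6

Filter for entries beginning with "l":
Words under "l": lccio, lccoolll, lciilool, lcooi, liii, llollcc
Count: 6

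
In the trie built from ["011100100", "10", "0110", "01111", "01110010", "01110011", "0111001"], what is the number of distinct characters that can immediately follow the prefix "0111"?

2

Follow the path "0111" to its node, then look at its outgoing edges.
Characters that immediately follow "0111" among the stored strings: {0, 1}.
That node has 2 child edges.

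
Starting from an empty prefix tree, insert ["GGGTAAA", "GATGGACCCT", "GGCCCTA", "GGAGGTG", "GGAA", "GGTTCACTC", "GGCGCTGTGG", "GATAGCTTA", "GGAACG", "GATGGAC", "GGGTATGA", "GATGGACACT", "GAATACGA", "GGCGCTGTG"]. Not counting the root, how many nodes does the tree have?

61

Insert word by word; a character creates a node only if that edge doesn't already exist:
  "GGGTAAA" → 7 new (G, G, G, T, A, A, A)
  "GATGGACCCT" → prefix "G" already present; 9 new (A, T, G, G, A, C, C, C, T)
  "GGCCCTA" → prefix "GG" already present; 5 new (C, C, C, T, A)
  "GGAGGTG" → prefix "GG" already present; 5 new (A, G, G, T, G)
  "GGAA" → prefix "GGA" already present; 1 new (A)
  "GGTTCACTC" → prefix "GG" already present; 7 new (T, T, C, A, C, T, C)
  "GGCGCTGTGG" → prefix "GGC" already present; 7 new (G, C, T, G, T, G, G)
  "GATAGCTTA" → prefix "GAT" already present; 6 new (A, G, C, T, T, A)
  "GGAACG" → prefix "GGAA" already present; 2 new (C, G)
  "GATGGAC" → prefix "GATGGAC" already present; 0 new (none)
  "GGGTATGA" → prefix "GGGTA" already present; 3 new (T, G, A)
  "GATGGACACT" → prefix "GATGGAC" already present; 3 new (A, C, T)
  "GAATACGA" → prefix "GA" already present; 6 new (A, T, A, C, G, A)
  "GGCGCTGTG" → prefix "GGCGCTGTG" already present; 0 new (none)
Total nodes = 7 + 9 + 5 + 5 + 1 + 7 + 7 + 6 + 2 + 0 + 3 + 3 + 6 + 0 = 61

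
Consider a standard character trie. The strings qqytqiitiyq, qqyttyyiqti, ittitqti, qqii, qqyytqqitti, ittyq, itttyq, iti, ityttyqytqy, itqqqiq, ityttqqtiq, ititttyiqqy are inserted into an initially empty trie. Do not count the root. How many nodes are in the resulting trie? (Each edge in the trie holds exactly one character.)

69

Insert word by word; a character creates a node only if that edge doesn't already exist:
  "qqytqiitiyq" → 11 new (q, q, y, t, q, i, i, t, i, y, q)
  "qqyttyyiqti" → prefix "qqyt" already present; 7 new (t, y, y, i, q, t, i)
  "ittitqti" → 8 new (i, t, t, i, t, q, t, i)
  "qqii" → prefix "qq" already present; 2 new (i, i)
  "qqyytqqitti" → prefix "qqy" already present; 8 new (y, t, q, q, i, t, t, i)
  "ittyq" → prefix "itt" already present; 2 new (y, q)
  "itttyq" → prefix "itt" already present; 3 new (t, y, q)
  "iti" → prefix "it" already present; 1 new (i)
  "ityttyqytqy" → prefix "it" already present; 9 new (y, t, t, y, q, y, t, q, y)
  "itqqqiq" → prefix "it" already present; 5 new (q, q, q, i, q)
  "ityttqqtiq" → prefix "itytt" already present; 5 new (q, q, t, i, q)
  "ititttyiqqy" → prefix "iti" already present; 8 new (t, t, t, y, i, q, q, y)
Total nodes = 11 + 7 + 8 + 2 + 8 + 2 + 3 + 1 + 9 + 5 + 5 + 8 = 69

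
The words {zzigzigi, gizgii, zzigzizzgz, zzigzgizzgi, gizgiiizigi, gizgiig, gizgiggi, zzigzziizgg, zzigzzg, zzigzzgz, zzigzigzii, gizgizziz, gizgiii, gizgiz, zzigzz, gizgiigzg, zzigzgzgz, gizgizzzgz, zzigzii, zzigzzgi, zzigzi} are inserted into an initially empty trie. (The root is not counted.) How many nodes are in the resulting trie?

For each word, the new-node count is its length minus the longest prefix already in the trie:
  "zzigzigi" → 8 new (z, z, i, g, z, i, g, i)
  "gizgii" → 6 new (g, i, z, g, i, i)
  "zzigzizzgz" → prefix "zzigzi" already present; 4 new (z, z, g, z)
  "zzigzgizzgi" → prefix "zzigz" already present; 6 new (g, i, z, z, g, i)
  "gizgiiizigi" → prefix "gizgii" already present; 5 new (i, z, i, g, i)
  "gizgiig" → prefix "gizgii" already present; 1 new (g)
  "gizgiggi" → prefix "gizgi" already present; 3 new (g, g, i)
  "zzigzziizgg" → prefix "zzigz" already present; 6 new (z, i, i, z, g, g)
  "zzigzzg" → prefix "zzigzz" already present; 1 new (g)
  "zzigzzgz" → prefix "zzigzzg" already present; 1 new (z)
  "zzigzigzii" → prefix "zzigzig" already present; 3 new (z, i, i)
  "gizgizziz" → prefix "gizgi" already present; 4 new (z, z, i, z)
  "gizgiii" → prefix "gizgiii" already present; 0 new (none)
  "gizgiz" → prefix "gizgiz" already present; 0 new (none)
  "zzigzz" → prefix "zzigzz" already present; 0 new (none)
  "gizgiigzg" → prefix "gizgiig" already present; 2 new (z, g)
  "zzigzgzgz" → prefix "zzigzg" already present; 3 new (z, g, z)
  "gizgizzzgz" → prefix "gizgizz" already present; 3 new (z, g, z)
  "zzigzii" → prefix "zzigzi" already present; 1 new (i)
  "zzigzzgi" → prefix "zzigzzg" already present; 1 new (i)
  "zzigzi" → prefix "zzigzi" already present; 0 new (none)
Total nodes = 8 + 6 + 4 + 6 + 5 + 1 + 3 + 6 + 1 + 1 + 3 + 4 + 0 + 0 + 0 + 2 + 3 + 3 + 1 + 1 + 0 = 58

58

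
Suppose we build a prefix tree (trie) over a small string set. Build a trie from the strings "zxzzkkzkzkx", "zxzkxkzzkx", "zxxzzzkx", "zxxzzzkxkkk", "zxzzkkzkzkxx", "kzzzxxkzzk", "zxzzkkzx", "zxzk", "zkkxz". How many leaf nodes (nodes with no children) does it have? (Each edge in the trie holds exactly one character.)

6

A leaf is a node with no children — equivalently, the end of a word that is not a proper prefix of any other stored word.
Those words: "kzzzxxkzzk", "zkkxz", "zxxzzzkxkkk", "zxzkxkzzkx", "zxzzkkzkzkxx", "zxzzkkzx"
Leaf count: 6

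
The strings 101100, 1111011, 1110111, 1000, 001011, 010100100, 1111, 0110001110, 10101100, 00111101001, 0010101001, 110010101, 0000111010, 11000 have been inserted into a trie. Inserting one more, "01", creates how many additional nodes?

"01" is already a full path in the trie; only an end-marker is added.
No new nodes are needed: 0.

0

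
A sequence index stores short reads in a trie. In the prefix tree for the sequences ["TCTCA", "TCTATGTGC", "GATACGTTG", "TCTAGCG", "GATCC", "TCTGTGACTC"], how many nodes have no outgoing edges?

A leaf is a node with no children — equivalently, the end of a word that is not a proper prefix of any other stored word.
Those words: "GATACGTTG", "GATCC", "TCTAGCG", "TCTATGTGC", "TCTCA", "TCTGTGACTC"
Leaf count: 6

6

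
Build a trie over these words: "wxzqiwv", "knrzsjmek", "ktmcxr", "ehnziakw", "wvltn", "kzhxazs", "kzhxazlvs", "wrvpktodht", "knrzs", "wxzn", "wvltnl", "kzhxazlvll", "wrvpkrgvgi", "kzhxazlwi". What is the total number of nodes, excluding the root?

62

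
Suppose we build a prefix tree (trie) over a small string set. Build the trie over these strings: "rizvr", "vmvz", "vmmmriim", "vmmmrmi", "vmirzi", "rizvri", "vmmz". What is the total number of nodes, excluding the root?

23

For each word, the new-node count is its length minus the longest prefix already in the trie:
  "rizvr" → 5 new (r, i, z, v, r)
  "vmvz" → 4 new (v, m, v, z)
  "vmmmriim" → prefix "vm" already present; 6 new (m, m, r, i, i, m)
  "vmmmrmi" → prefix "vmmmr" already present; 2 new (m, i)
  "vmirzi" → prefix "vm" already present; 4 new (i, r, z, i)
  "rizvri" → prefix "rizvr" already present; 1 new (i)
  "vmmz" → prefix "vmm" already present; 1 new (z)
Total nodes = 5 + 4 + 6 + 2 + 4 + 1 + 1 = 23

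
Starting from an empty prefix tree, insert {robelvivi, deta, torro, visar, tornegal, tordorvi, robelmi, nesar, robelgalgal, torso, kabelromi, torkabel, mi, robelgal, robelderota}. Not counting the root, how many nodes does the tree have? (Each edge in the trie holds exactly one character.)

70

Trace insertions, counting only characters that open a new branch:
  "robelvivi" → 9 new (r, o, b, e, l, v, i, v, i)
  "deta" → 4 new (d, e, t, a)
  "torro" → 5 new (t, o, r, r, o)
  "visar" → 5 new (v, i, s, a, r)
  "tornegal" → prefix "tor" already present; 5 new (n, e, g, a, l)
  "tordorvi" → prefix "tor" already present; 5 new (d, o, r, v, i)
  "robelmi" → prefix "robel" already present; 2 new (m, i)
  "nesar" → 5 new (n, e, s, a, r)
  "robelgalgal" → prefix "robel" already present; 6 new (g, a, l, g, a, l)
  "torso" → prefix "tor" already present; 2 new (s, o)
  "kabelromi" → 9 new (k, a, b, e, l, r, o, m, i)
  "torkabel" → prefix "tor" already present; 5 new (k, a, b, e, l)
  "mi" → 2 new (m, i)
  "robelgal" → prefix "robelgal" already present; 0 new (none)
  "robelderota" → prefix "robel" already present; 6 new (d, e, r, o, t, a)
Total nodes = 9 + 4 + 5 + 5 + 5 + 5 + 2 + 5 + 6 + 2 + 9 + 5 + 2 + 0 + 6 = 70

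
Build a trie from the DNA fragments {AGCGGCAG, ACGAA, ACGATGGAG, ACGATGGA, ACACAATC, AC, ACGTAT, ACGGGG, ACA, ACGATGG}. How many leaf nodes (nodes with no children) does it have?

A leaf is a node with no children — equivalently, the end of a word that is not a proper prefix of any other stored word.
Those words: "ACACAATC", "ACGAA", "ACGATGGAG", "ACGGGG", "ACGTAT", "AGCGGCAG"
Leaf count: 6

6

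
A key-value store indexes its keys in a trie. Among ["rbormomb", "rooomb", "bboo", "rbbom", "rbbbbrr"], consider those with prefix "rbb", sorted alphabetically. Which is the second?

rbbom

Words with prefix "rbb", in lexicographic order: "rbbbbrr", "rbbom"
The 2nd is rbbom.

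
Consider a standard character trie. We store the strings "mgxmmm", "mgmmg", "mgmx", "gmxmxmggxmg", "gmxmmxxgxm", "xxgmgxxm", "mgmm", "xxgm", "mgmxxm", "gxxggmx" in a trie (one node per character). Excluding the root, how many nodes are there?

Count nodes per top-level branch (shared prefixes stored once):
  'g'-branch (gmxmmxxgxm, gmxmxmggxmg, gxxggmx): 23 nodes
  'm'-branch (mgmm, mgmmg, mgmx, mgmxxm, mgxmmm): 12 nodes
  'x'-branch (xxgm, xxgmgxxm): 8 nodes
Sum: 43

43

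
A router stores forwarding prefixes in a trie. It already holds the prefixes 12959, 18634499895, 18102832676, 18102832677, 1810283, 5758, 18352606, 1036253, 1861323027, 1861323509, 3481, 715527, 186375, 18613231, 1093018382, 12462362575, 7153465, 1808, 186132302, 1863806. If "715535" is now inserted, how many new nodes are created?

2

The longest prefix of "715535" already in the trie is "7155" (length 4).
So 6 − 4 = 2 new nodes.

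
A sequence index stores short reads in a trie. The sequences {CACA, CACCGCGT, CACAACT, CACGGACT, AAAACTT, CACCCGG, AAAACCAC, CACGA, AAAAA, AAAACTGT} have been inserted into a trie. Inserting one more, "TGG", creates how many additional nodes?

3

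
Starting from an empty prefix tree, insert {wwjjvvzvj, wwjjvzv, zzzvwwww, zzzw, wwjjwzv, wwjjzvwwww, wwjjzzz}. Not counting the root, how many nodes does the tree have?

31

Insert word by word; a character creates a node only if that edge doesn't already exist:
  "wwjjvvzvj" → 9 new (w, w, j, j, v, v, z, v, j)
  "wwjjvzv" → prefix "wwjjv" already present; 2 new (z, v)
  "zzzvwwww" → 8 new (z, z, z, v, w, w, w, w)
  "zzzw" → prefix "zzz" already present; 1 new (w)
  "wwjjwzv" → prefix "wwjj" already present; 3 new (w, z, v)
  "wwjjzvwwww" → prefix "wwjj" already present; 6 new (z, v, w, w, w, w)
  "wwjjzzz" → prefix "wwjjz" already present; 2 new (z, z)
Total nodes = 9 + 2 + 8 + 1 + 3 + 6 + 2 = 31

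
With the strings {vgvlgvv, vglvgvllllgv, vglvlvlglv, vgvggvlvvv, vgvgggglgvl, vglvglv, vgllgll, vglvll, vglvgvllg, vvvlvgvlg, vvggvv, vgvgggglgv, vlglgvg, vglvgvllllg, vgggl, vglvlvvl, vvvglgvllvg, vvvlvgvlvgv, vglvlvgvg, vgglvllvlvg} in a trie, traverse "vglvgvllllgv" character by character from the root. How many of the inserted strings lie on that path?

2

Traverse "vglvgvllllgv" character by character; count nodes along the way that are marked as word ends.
Prefixes of the query that are stored words: "vglvgvllllg", "vglvgvllllgv"
Count: 2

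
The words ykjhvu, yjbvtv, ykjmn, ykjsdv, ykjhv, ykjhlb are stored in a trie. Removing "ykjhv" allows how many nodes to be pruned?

0

A node on "ykjhv"'s path can go only if nothing else ends at it or branches off below it.
Every node on "ykjhv" is still needed (e.g. by "ykjhvu"), so nothing is freed.
Nodes removed: 0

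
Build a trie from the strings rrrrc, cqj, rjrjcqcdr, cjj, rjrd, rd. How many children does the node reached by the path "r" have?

3

The children of the "r" node are the distinct next characters among strings starting with "r".
Distinct next characters after "r": d, j, r.
That node has 3 child edges.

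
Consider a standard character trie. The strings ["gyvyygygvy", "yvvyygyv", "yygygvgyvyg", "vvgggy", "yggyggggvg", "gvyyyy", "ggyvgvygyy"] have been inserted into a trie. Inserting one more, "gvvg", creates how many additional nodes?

Walking "gvvg" from the root, the first 2 characters ("gv") follow existing edges; "v" is the first miss.
Each of the 2 remaining characters creates one node.

2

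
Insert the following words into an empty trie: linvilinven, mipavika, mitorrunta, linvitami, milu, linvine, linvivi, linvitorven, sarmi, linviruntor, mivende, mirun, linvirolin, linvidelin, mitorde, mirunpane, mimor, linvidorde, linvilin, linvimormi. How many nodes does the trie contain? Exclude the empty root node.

88

Insert word by word; a character creates a node only if that edge doesn't already exist:
  "linvilinven" → 11 new (l, i, n, v, i, l, i, n, v, e, n)
  "mipavika" → 8 new (m, i, p, a, v, i, k, a)
  "mitorrunta" → prefix "mi" already present; 8 new (t, o, r, r, u, n, t, a)
  "linvitami" → prefix "linvi" already present; 4 new (t, a, m, i)
  "milu" → prefix "mi" already present; 2 new (l, u)
  "linvine" → prefix "linvi" already present; 2 new (n, e)
  "linvivi" → prefix "linvi" already present; 2 new (v, i)
  "linvitorven" → prefix "linvit" already present; 5 new (o, r, v, e, n)
  "sarmi" → 5 new (s, a, r, m, i)
  "linviruntor" → prefix "linvi" already present; 6 new (r, u, n, t, o, r)
  "mivende" → prefix "mi" already present; 5 new (v, e, n, d, e)
  "mirun" → prefix "mi" already present; 3 new (r, u, n)
  "linvirolin" → prefix "linvir" already present; 4 new (o, l, i, n)
  "linvidelin" → prefix "linvi" already present; 5 new (d, e, l, i, n)
  "mitorde" → prefix "mitor" already present; 2 new (d, e)
  "mirunpane" → prefix "mirun" already present; 4 new (p, a, n, e)
  "mimor" → prefix "mi" already present; 3 new (m, o, r)
  "linvidorde" → prefix "linvid" already present; 4 new (o, r, d, e)
  "linvilin" → prefix "linvilin" already present; 0 new (none)
  "linvimormi" → prefix "linvi" already present; 5 new (m, o, r, m, i)
Total nodes = 11 + 8 + 8 + 4 + 2 + 2 + 2 + 5 + 5 + 6 + 5 + 3 + 4 + 5 + 2 + 4 + 3 + 4 + 0 + 5 = 88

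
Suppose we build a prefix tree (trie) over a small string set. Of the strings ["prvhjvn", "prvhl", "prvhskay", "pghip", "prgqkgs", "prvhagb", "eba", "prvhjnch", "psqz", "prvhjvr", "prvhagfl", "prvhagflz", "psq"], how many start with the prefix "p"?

Walk to "p"; the words in its subtree are exactly those with that prefix.
Words under "p": pghip, prgqkgs, prvhagb, prvhagfl, prvhagflz, prvhjnch, prvhjvn, prvhjvr, prvhl, prvhskay, psq, psqz
Count: 12

12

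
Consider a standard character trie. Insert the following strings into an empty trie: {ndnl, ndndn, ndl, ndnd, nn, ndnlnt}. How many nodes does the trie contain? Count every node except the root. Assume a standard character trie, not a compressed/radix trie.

For each word, the new-node count is its length minus the longest prefix already in the trie:
  "ndnl" → 4 new (n, d, n, l)
  "ndndn" → prefix "ndn" already present; 2 new (d, n)
  "ndl" → prefix "nd" already present; 1 new (l)
  "ndnd" → prefix "ndnd" already present; 0 new (none)
  "nn" → prefix "n" already present; 1 new (n)
  "ndnlnt" → prefix "ndnl" already present; 2 new (n, t)
Total nodes = 4 + 2 + 1 + 0 + 1 + 2 = 10

10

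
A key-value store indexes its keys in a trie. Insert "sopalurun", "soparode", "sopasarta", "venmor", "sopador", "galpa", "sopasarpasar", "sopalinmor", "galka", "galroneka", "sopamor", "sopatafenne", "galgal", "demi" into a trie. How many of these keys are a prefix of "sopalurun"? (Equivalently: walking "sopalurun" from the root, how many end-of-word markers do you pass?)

1

Walk "sopalurun" from the root; an end-of-word marker is hit whenever a stored word is a prefix of "sopalurun".
Prefixes of the query that are stored words: "sopalurun"
Count: 1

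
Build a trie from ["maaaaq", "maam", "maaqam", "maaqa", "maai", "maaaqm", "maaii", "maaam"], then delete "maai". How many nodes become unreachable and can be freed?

A node on "maai"'s path can go only if nothing else ends at it or branches off below it.
Every node on "maai" is still needed (e.g. by "maaii"), so nothing is freed.
Nodes removed: 0

0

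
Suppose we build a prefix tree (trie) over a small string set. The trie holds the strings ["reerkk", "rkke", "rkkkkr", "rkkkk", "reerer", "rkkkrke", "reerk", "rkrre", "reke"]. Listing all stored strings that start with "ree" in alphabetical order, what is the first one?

reerer

DFS of the "ree" subtree visits, in order: "reerer", "reerk", "reerkk"
The 1st is reerer.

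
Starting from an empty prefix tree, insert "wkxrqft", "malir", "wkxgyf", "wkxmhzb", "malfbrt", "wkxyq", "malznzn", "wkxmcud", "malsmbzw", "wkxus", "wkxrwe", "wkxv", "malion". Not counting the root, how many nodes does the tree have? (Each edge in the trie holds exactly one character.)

Count nodes per top-level branch (shared prefixes stored once):
  'm'-branch (malfbrt, malion, malir, malsmbzw, malznzn): 20 nodes
  'w'-branch (wkxgyf, wkxmcud, wkxmhzb, wkxrqft, wkxrwe, wkxus, wkxv, wkxyq): 24 nodes
Sum: 44

44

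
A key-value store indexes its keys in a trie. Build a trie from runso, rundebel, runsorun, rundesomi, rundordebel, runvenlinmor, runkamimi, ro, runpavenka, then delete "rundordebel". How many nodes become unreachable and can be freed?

After clearing the end-marker at "rundordebel", prune upward until reaching a node still needed by another word.
The suffix "ordebel" (7 nodes) is used only by "rundordebel"; the node for "rund" still has the child "e", so pruning stops there.
Nodes removed: 7

7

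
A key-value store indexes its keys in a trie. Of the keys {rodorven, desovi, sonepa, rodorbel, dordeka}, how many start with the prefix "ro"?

Filter for entries beginning with "ro":
Words under "ro": rodorbel, rodorven
Count: 2

2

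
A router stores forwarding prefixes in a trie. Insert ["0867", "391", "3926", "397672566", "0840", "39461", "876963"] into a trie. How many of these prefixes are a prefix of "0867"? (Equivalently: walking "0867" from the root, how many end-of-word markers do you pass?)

Walk "0867" from the root; an end-of-word marker is hit whenever a stored word is a prefix of "0867".
Prefixes of the query that are stored words: "0867"
Count: 1

1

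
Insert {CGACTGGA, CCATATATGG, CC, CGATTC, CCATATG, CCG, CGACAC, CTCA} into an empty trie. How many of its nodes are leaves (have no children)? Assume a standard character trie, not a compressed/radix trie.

Leaves are exactly the stored words that no other stored word extends.
Those words: "CCATATATGG", "CCATATG", "CCG", "CGACAC", "CGACTGGA", "CGATTC", "CTCA"
Leaf count: 7

7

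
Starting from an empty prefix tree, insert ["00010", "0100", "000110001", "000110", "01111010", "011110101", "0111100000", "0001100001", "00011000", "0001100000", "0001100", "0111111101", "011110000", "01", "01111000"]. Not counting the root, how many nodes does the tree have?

Trie structure (* marks end of a word):
(root)
└─ 0
   ├─ 0
   │  └─ 0
   │     └─ 1
   │        ├─ 0 *
   │        └─ 1
   │           └─ 0 *
   │              └─ 0 *
   │                 └─ 0 *
   │                    ├─ 0
   │                    │  ├─ 0 *
   │                    │  └─ 1 *
   │                    └─ 1 *
   └─ 1 *
      ├─ 0
      │  └─ 0 *
      └─ 1
         └─ 1
            └─ 1
               ├─ 0
               │  ├─ 0
               │  │  └─ 0 *
               │  │     └─ 0 *
               │  │        └─ 0 *
               │  └─ 1
               │     └─ 0 *
               │        └─ 1 *
               └─ 1
                  └─ 1
                     └─ 1
                        └─ 0
                           └─ 1 *
Counting every labelled node above: 32.

32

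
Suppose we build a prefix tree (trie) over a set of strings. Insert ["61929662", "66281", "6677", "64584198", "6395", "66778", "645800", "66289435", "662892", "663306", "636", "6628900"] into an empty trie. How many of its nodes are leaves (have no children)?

Leaves are exactly the stored words that no other stored word extends.
Those words: "61929662", "636", "6395", "645800", "64584198", "66281", "6628900", "662892", "66289435", "663306", "66778"
Leaf count: 11

11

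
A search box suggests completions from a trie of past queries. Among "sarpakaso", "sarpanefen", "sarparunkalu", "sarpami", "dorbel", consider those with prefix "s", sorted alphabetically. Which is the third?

sarpanefen

Filter for "s…" and sort: "sarpakaso", "sarpami", "sarpanefen", "sarparunkalu"
Position 3: sarpanefen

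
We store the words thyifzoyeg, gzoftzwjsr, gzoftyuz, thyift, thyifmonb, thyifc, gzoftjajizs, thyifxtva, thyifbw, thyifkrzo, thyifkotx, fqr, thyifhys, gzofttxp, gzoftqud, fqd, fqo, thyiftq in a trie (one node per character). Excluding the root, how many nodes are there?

63

Insert word by word; a character creates a node only if that edge doesn't already exist:
  "thyifzoyeg" → 10 new (t, h, y, i, f, z, o, y, e, g)
  "gzoftzwjsr" → 10 new (g, z, o, f, t, z, w, j, s, r)
  "gzoftyuz" → prefix "gzoft" already present; 3 new (y, u, z)
  "thyift" → prefix "thyif" already present; 1 new (t)
  "thyifmonb" → prefix "thyif" already present; 4 new (m, o, n, b)
  "thyifc" → prefix "thyif" already present; 1 new (c)
  "gzoftjajizs" → prefix "gzoft" already present; 6 new (j, a, j, i, z, s)
  "thyifxtva" → prefix "thyif" already present; 4 new (x, t, v, a)
  "thyifbw" → prefix "thyif" already present; 2 new (b, w)
  "thyifkrzo" → prefix "thyif" already present; 4 new (k, r, z, o)
  "thyifkotx" → prefix "thyifk" already present; 3 new (o, t, x)
  "fqr" → 3 new (f, q, r)
  "thyifhys" → prefix "thyif" already present; 3 new (h, y, s)
  "gzofttxp" → prefix "gzoft" already present; 3 new (t, x, p)
  "gzoftqud" → prefix "gzoft" already present; 3 new (q, u, d)
  "fqd" → prefix "fq" already present; 1 new (d)
  "fqo" → prefix "fq" already present; 1 new (o)
  "thyiftq" → prefix "thyift" already present; 1 new (q)
Total nodes = 10 + 10 + 3 + 1 + 4 + 1 + 6 + 4 + 2 + 4 + 3 + 3 + 3 + 3 + 3 + 1 + 1 + 1 = 63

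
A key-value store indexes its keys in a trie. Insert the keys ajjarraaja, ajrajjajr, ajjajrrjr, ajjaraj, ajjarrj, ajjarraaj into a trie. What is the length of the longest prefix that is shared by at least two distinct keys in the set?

The deepest shared node is where two words last agree before diverging.
"ajjarraaj" and "ajjarraaja" agree on "ajjarraaj" (9 characters) before diverging; nothing deeper is shared.
Longest shared-prefix length: 9

9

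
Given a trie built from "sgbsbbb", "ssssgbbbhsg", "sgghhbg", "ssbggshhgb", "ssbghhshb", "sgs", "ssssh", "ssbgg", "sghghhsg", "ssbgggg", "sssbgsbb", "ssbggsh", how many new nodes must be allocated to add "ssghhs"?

4

"ss" is already a path in the trie; the remaining "ghhs" must be added.
Each of the 4 remaining characters creates one node.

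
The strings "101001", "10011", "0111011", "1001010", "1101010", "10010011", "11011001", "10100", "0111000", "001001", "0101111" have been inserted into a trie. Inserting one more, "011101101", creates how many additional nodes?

Walking "011101101" from the root, the first 7 characters ("0111011") follow existing edges; "0" is the first miss.
So 9 − 7 = 2 new nodes.

2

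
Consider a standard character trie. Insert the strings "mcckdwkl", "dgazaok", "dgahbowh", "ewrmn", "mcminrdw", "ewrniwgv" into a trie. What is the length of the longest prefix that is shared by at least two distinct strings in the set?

Equivalently: take the maximum, over all pairs, of their longest common prefix length.
"dgahbowh" and "dgazaok" agree on "dga" (3 characters) before diverging; nothing deeper is shared.
Longest shared-prefix length: 3

3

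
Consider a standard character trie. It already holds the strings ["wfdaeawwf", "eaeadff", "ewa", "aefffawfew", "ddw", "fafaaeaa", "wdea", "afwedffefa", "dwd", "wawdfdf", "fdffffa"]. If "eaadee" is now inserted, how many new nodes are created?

4

"ea" is already a path in the trie; the remaining "adee" must be added.
So 6 − 2 = 4 new nodes.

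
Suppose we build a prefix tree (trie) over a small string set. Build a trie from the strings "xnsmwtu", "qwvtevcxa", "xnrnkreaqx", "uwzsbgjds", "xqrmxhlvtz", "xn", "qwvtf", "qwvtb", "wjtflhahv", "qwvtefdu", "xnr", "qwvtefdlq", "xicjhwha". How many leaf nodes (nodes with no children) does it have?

Leaves are exactly the stored words that no other stored word extends.
Those words: "qwvtb", "qwvtefdlq", "qwvtefdu", "qwvtevcxa", "qwvtf", "uwzsbgjds", "wjtflhahv", "xicjhwha", "xnrnkreaqx", "xnsmwtu", "xqrmxhlvtz"
Leaf count: 11

11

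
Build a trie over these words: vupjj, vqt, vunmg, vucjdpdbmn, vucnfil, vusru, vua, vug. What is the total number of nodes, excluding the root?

27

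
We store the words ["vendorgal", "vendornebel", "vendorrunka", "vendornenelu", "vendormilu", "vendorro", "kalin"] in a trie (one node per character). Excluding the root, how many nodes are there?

Trace insertions, counting only characters that open a new branch:
  "vendorgal" → 9 new (v, e, n, d, o, r, g, a, l)
  "vendornebel" → prefix "vendor" already present; 5 new (n, e, b, e, l)
  "vendorrunka" → prefix "vendor" already present; 5 new (r, u, n, k, a)
  "vendornenelu" → prefix "vendorne" already present; 4 new (n, e, l, u)
  "vendormilu" → prefix "vendor" already present; 4 new (m, i, l, u)
  "vendorro" → prefix "vendorr" already present; 1 new (o)
  "kalin" → 5 new (k, a, l, i, n)
Total nodes = 9 + 5 + 5 + 4 + 4 + 1 + 5 = 33

33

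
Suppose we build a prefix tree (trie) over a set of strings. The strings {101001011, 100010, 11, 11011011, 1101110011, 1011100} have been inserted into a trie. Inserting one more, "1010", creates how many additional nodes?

"1010" is already a full path in the trie; only an end-marker is added.
No new nodes are needed: 0.

0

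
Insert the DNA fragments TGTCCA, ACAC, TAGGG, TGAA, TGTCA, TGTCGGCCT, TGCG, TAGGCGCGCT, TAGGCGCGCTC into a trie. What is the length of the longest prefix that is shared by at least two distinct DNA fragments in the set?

10

The deepest shared node is where two words last agree before diverging.
"TAGGCGCGCT" and "TAGGCGCGCTC" agree on "TAGGCGCGCT" (10 characters) before diverging; nothing deeper is shared.
Longest shared-prefix length: 10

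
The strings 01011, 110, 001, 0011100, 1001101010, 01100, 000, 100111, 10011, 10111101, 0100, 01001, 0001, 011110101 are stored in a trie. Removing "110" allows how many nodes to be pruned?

2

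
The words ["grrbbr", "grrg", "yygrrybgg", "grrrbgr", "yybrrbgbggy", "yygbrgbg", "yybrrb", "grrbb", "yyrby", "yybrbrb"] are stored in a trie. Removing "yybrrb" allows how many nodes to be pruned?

0

Walk "yybrrb" from the leaf back toward the root, removing each node that no remaining word uses.
Every node on "yybrrb" is still needed (e.g. by "yybrrbgbggy"), so nothing is freed.
Nodes removed: 0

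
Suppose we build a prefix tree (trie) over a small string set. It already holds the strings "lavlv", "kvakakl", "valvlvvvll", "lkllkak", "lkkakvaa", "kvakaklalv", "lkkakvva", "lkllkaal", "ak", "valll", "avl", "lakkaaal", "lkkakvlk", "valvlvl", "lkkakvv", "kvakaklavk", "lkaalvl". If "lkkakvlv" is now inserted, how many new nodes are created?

1

"lkkakvl" is already a path in the trie; the remaining "v" must be added.
Each of the 1 remaining characters creates one node.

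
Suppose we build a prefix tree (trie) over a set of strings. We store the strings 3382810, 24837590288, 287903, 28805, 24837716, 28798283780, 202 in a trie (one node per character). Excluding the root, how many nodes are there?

Trie structure (* marks end of a word):
(root)
├─ 2
│  ├─ 0
│  │  └─ 2 *
│  ├─ 4
│  │  └─ 8
│  │     └─ 3
│  │        └─ 7
│  │           ├─ 5
│  │           │  └─ 9
│  │           │     └─ 0
│  │           │        └─ 2
│  │           │           └─ 8
│  │           │              └─ 8 *
│  │           └─ 7
│  │              └─ 1
│  │                 └─ 6 *
│  └─ 8
│     ├─ 7
│     │  └─ 9
│     │     ├─ 0
│     │     │  └─ 3 *
│     │     └─ 8
│     │        └─ 2
│     │           └─ 8
│     │              └─ 3
│     │                 └─ 7
│     │                    └─ 8
│     │                       └─ 0 *
│     └─ 8
│        └─ 0
│           └─ 5 *
└─ 3
   └─ 3
      └─ 8
         └─ 2
            └─ 8
               └─ 1
                  └─ 0 *
Counting every labelled node above: 38.

38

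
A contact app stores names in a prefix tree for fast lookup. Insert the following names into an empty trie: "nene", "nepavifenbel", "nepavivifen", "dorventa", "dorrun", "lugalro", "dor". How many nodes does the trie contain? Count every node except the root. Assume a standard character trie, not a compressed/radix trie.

37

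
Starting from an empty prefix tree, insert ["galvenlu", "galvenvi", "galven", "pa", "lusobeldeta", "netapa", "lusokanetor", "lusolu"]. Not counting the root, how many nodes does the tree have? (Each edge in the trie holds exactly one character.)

Trie structure (* marks end of a word):
(root)
├─ g
│  └─ a
│     └─ l
│        └─ v
│           └─ e
│              └─ n *
│                 ├─ l
│                 │  └─ u *
│                 └─ v
│                    └─ i *
├─ l
│  └─ u
│     └─ s
│        └─ o
│           ├─ b
│           │  └─ e
│           │     └─ l
│           │        └─ d
│           │           └─ e
│           │              └─ t
│           │                 └─ a *
│           ├─ k
│           │  └─ a
│           │     └─ n
│           │        └─ e
│           │           └─ t
│           │              └─ o
│           │                 └─ r *
│           └─ l
│              └─ u *
├─ n
│  └─ e
│     └─ t
│        └─ a
│           └─ p
│              └─ a *
└─ p
   └─ a *
Counting every labelled node above: 38.

38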